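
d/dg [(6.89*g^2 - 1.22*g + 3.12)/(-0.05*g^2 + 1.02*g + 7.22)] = (6.9668*g^2 + 99.8036*g - 11.9908)/(0.0025*g^4 - 0.102*g^3 + 0.3184*g^2 + 14.7288*g + 52.1284)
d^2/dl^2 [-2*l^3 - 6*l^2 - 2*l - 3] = -12*l - 12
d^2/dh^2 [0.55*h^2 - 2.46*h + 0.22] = 1.10000000000000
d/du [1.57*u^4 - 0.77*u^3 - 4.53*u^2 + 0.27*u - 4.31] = 6.28*u^3 - 2.31*u^2 - 9.06*u + 0.27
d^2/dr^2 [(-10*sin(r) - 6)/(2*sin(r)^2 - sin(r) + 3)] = 4*(10*sin(r)^4 + 29*sin(r)^3 - 119*sin(r)^2 - 63*sin(r) + 135)*sin(r)/(-sin(r) - cos(2*r) + 4)^3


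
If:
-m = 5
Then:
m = -5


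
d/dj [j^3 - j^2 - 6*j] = 3*j^2 - 2*j - 6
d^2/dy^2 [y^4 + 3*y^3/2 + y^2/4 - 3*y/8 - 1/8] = 12*y^2 + 9*y + 1/2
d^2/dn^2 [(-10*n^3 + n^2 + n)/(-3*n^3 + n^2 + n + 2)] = 2*(21*n^6 + 63*n^5 + 360*n^4 - 55*n^3 + 30*n^2 + 126*n - 2)/(27*n^9 - 27*n^8 - 18*n^7 - 37*n^6 + 42*n^5 + 27*n^4 + 23*n^3 - 18*n^2 - 12*n - 8)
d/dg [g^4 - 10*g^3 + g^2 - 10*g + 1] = 4*g^3 - 30*g^2 + 2*g - 10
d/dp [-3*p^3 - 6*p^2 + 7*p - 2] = -9*p^2 - 12*p + 7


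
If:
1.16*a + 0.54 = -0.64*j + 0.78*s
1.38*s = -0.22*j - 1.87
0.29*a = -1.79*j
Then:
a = -1.54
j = 0.25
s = -1.39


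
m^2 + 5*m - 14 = (m - 2)*(m + 7)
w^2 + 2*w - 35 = (w - 5)*(w + 7)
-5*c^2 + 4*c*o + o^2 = (-c + o)*(5*c + o)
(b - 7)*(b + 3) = b^2 - 4*b - 21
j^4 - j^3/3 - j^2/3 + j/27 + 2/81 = (j - 2/3)*(j - 1/3)*(j + 1/3)^2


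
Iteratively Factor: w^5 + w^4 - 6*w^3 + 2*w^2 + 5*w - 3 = (w + 1)*(w^4 - 6*w^2 + 8*w - 3) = (w - 1)*(w + 1)*(w^3 + w^2 - 5*w + 3) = (w - 1)^2*(w + 1)*(w^2 + 2*w - 3) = (w - 1)^2*(w + 1)*(w + 3)*(w - 1)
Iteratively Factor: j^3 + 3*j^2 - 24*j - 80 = (j + 4)*(j^2 - j - 20) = (j + 4)^2*(j - 5)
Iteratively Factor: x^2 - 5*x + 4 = (x - 4)*(x - 1)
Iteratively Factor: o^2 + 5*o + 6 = (o + 2)*(o + 3)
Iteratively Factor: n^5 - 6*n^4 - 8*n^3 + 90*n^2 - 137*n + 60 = (n - 3)*(n^4 - 3*n^3 - 17*n^2 + 39*n - 20) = (n - 3)*(n + 4)*(n^3 - 7*n^2 + 11*n - 5) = (n - 3)*(n - 1)*(n + 4)*(n^2 - 6*n + 5) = (n - 3)*(n - 1)^2*(n + 4)*(n - 5)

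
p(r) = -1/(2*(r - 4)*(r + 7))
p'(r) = 1/(2*(r - 4)*(r + 7)^2) + 1/(2*(r - 4)^2*(r + 7))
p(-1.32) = 0.02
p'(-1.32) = 0.00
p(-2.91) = 0.02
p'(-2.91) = -0.00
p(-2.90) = 0.02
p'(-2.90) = -0.00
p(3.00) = 0.05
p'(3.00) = 0.04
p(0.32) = 0.02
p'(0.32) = 0.00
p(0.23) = 0.02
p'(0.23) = 0.00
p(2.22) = 0.03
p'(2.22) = 0.01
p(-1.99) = 0.02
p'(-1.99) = -0.00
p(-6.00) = 0.05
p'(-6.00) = -0.04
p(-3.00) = 0.02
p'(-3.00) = 0.00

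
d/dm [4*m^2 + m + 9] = 8*m + 1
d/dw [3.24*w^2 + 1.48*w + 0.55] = 6.48*w + 1.48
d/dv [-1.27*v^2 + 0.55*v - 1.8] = 0.55 - 2.54*v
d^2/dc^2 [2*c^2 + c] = 4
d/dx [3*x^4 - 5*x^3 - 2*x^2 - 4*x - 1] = 12*x^3 - 15*x^2 - 4*x - 4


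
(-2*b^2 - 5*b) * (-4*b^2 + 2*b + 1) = 8*b^4 + 16*b^3 - 12*b^2 - 5*b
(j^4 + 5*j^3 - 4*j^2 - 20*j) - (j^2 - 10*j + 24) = j^4 + 5*j^3 - 5*j^2 - 10*j - 24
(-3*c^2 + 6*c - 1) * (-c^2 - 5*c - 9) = 3*c^4 + 9*c^3 - 2*c^2 - 49*c + 9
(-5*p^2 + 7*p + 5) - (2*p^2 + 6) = -7*p^2 + 7*p - 1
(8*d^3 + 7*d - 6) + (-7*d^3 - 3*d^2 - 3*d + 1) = d^3 - 3*d^2 + 4*d - 5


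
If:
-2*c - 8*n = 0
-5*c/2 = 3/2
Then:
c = -3/5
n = 3/20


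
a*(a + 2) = a^2 + 2*a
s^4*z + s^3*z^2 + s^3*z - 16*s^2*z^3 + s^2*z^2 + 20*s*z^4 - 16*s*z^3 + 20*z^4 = (s - 2*z)^2*(s + 5*z)*(s*z + z)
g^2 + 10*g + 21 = (g + 3)*(g + 7)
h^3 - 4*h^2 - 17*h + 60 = (h - 5)*(h - 3)*(h + 4)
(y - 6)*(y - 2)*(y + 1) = y^3 - 7*y^2 + 4*y + 12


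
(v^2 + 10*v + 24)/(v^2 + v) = (v^2 + 10*v + 24)/(v*(v + 1))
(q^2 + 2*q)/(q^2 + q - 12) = q*(q + 2)/(q^2 + q - 12)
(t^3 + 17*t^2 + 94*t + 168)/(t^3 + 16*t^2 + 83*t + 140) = (t + 6)/(t + 5)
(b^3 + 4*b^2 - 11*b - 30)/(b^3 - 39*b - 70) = (b - 3)/(b - 7)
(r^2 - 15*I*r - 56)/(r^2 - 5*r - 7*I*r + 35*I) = (r - 8*I)/(r - 5)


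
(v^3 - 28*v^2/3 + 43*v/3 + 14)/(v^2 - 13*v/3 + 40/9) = 3*(3*v^3 - 28*v^2 + 43*v + 42)/(9*v^2 - 39*v + 40)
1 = 1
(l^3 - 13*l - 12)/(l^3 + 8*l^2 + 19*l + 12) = (l - 4)/(l + 4)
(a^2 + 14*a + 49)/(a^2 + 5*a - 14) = (a + 7)/(a - 2)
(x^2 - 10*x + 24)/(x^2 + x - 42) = (x - 4)/(x + 7)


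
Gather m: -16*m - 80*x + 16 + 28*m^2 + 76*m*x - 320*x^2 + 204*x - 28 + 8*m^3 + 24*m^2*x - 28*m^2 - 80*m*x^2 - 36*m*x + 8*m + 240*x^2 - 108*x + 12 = 8*m^3 + 24*m^2*x + m*(-80*x^2 + 40*x - 8) - 80*x^2 + 16*x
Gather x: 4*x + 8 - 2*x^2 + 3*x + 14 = -2*x^2 + 7*x + 22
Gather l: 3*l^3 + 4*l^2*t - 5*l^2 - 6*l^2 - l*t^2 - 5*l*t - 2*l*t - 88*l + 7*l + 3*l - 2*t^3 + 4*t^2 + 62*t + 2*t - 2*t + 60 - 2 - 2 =3*l^3 + l^2*(4*t - 11) + l*(-t^2 - 7*t - 78) - 2*t^3 + 4*t^2 + 62*t + 56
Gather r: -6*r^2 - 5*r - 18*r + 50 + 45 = -6*r^2 - 23*r + 95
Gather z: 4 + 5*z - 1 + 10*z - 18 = 15*z - 15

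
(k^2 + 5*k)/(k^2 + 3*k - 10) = k/(k - 2)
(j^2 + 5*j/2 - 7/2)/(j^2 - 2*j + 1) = (j + 7/2)/(j - 1)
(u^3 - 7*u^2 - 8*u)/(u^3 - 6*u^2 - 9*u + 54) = u*(u^2 - 7*u - 8)/(u^3 - 6*u^2 - 9*u + 54)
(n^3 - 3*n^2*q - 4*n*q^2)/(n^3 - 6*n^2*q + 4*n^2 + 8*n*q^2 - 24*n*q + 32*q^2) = n*(-n - q)/(-n^2 + 2*n*q - 4*n + 8*q)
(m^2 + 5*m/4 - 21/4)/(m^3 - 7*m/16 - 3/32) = 8*(-4*m^2 - 5*m + 21)/(-32*m^3 + 14*m + 3)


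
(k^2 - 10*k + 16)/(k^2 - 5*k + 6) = (k - 8)/(k - 3)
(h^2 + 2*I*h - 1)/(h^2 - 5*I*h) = (h^2 + 2*I*h - 1)/(h*(h - 5*I))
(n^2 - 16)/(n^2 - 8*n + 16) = (n + 4)/(n - 4)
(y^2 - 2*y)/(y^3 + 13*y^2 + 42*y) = (y - 2)/(y^2 + 13*y + 42)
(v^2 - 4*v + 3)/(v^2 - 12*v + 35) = (v^2 - 4*v + 3)/(v^2 - 12*v + 35)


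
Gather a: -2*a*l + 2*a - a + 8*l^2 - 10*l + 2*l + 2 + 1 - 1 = a*(1 - 2*l) + 8*l^2 - 8*l + 2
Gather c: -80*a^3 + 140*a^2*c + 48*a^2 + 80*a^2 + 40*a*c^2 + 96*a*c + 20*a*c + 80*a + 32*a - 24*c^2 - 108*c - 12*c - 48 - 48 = -80*a^3 + 128*a^2 + 112*a + c^2*(40*a - 24) + c*(140*a^2 + 116*a - 120) - 96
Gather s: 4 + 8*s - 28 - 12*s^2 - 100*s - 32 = -12*s^2 - 92*s - 56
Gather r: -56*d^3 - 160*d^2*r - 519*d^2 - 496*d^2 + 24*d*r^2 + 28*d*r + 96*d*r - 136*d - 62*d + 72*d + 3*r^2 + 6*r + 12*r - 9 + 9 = -56*d^3 - 1015*d^2 - 126*d + r^2*(24*d + 3) + r*(-160*d^2 + 124*d + 18)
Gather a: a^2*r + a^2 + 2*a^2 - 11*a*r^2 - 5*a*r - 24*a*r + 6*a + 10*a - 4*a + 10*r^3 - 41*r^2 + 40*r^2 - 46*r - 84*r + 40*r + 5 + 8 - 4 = a^2*(r + 3) + a*(-11*r^2 - 29*r + 12) + 10*r^3 - r^2 - 90*r + 9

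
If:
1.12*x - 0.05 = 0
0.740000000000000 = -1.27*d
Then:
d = -0.58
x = 0.04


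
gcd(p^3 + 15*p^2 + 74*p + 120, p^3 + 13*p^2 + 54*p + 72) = p^2 + 10*p + 24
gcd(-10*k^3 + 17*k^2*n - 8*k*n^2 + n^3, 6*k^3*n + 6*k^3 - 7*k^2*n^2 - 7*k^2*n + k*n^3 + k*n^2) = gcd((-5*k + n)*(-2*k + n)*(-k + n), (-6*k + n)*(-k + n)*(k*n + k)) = k - n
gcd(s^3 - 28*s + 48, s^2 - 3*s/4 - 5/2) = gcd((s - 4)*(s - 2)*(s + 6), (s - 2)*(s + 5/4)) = s - 2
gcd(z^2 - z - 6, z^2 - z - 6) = z^2 - z - 6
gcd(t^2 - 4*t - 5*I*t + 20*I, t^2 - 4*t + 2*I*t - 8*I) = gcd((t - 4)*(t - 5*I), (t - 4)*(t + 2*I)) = t - 4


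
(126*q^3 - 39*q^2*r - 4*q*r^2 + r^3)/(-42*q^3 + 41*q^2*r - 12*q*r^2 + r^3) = (-6*q - r)/(2*q - r)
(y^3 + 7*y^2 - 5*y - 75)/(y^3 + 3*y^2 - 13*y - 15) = (y + 5)/(y + 1)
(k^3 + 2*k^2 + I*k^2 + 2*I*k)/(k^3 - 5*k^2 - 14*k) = (k + I)/(k - 7)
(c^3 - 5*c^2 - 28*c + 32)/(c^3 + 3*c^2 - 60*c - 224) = (c - 1)/(c + 7)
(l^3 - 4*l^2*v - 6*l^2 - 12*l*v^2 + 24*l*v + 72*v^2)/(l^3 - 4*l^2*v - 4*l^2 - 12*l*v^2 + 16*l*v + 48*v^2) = (l - 6)/(l - 4)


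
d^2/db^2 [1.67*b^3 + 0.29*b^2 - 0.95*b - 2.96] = 10.02*b + 0.58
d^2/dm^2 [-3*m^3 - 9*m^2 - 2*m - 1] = -18*m - 18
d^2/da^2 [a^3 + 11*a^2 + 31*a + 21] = 6*a + 22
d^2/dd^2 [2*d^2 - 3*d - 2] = 4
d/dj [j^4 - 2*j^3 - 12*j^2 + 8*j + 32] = 4*j^3 - 6*j^2 - 24*j + 8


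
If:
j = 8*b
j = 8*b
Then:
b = j/8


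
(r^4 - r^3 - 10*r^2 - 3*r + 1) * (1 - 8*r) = -8*r^5 + 9*r^4 + 79*r^3 + 14*r^2 - 11*r + 1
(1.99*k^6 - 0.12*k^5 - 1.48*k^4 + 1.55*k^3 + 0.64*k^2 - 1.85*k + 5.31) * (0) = 0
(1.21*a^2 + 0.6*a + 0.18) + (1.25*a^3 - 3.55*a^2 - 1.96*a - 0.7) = 1.25*a^3 - 2.34*a^2 - 1.36*a - 0.52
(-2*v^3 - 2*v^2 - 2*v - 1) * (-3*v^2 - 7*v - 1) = 6*v^5 + 20*v^4 + 22*v^3 + 19*v^2 + 9*v + 1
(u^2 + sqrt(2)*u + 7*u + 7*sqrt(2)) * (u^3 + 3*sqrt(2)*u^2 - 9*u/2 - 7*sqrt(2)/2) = u^5 + 4*sqrt(2)*u^4 + 7*u^4 + 3*u^3/2 + 28*sqrt(2)*u^3 - 8*sqrt(2)*u^2 + 21*u^2/2 - 56*sqrt(2)*u - 7*u - 49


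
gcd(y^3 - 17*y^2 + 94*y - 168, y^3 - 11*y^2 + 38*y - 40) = y - 4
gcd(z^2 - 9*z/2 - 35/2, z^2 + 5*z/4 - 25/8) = z + 5/2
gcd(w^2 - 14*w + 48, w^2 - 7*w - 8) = w - 8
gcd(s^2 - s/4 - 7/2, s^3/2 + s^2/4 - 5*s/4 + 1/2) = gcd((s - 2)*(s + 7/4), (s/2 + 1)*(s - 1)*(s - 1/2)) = 1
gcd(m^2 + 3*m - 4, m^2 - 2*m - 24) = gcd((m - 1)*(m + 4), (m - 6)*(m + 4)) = m + 4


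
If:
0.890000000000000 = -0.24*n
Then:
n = -3.71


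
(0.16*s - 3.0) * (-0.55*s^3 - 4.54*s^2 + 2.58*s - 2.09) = -0.088*s^4 + 0.9236*s^3 + 14.0328*s^2 - 8.0744*s + 6.27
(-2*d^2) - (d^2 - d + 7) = -3*d^2 + d - 7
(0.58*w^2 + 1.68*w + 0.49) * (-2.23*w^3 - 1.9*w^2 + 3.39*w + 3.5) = -1.2934*w^5 - 4.8484*w^4 - 2.3185*w^3 + 6.7942*w^2 + 7.5411*w + 1.715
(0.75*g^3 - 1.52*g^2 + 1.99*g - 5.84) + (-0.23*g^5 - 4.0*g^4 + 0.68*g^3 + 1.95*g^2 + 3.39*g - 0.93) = -0.23*g^5 - 4.0*g^4 + 1.43*g^3 + 0.43*g^2 + 5.38*g - 6.77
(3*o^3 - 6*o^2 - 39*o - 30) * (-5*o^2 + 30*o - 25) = -15*o^5 + 120*o^4 - 60*o^3 - 870*o^2 + 75*o + 750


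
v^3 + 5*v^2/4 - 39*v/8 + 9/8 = (v - 3/2)*(v - 1/4)*(v + 3)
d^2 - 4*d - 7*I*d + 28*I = (d - 4)*(d - 7*I)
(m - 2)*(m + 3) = m^2 + m - 6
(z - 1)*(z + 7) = z^2 + 6*z - 7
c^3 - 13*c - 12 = (c - 4)*(c + 1)*(c + 3)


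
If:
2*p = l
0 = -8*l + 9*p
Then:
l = 0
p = 0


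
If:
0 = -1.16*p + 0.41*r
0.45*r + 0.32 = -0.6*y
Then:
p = -0.471264367816092*y - 0.251340996168582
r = -1.33333333333333*y - 0.711111111111111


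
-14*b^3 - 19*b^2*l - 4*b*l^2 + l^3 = (-7*b + l)*(b + l)*(2*b + l)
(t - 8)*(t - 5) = t^2 - 13*t + 40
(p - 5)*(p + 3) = p^2 - 2*p - 15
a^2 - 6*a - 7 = (a - 7)*(a + 1)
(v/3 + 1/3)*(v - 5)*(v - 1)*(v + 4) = v^4/3 - v^3/3 - 7*v^2 + v/3 + 20/3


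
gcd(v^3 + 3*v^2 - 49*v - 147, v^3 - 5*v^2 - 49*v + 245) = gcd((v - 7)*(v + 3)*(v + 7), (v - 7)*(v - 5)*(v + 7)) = v^2 - 49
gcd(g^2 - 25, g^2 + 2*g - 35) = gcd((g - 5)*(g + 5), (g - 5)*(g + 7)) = g - 5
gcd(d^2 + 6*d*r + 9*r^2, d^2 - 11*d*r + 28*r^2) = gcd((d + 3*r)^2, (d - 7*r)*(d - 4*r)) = 1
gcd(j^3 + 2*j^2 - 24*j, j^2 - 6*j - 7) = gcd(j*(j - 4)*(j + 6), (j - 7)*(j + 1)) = 1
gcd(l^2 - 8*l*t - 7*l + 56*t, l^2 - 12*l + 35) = l - 7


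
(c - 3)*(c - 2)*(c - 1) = c^3 - 6*c^2 + 11*c - 6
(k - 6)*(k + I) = k^2 - 6*k + I*k - 6*I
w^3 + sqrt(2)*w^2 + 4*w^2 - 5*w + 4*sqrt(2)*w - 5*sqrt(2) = (w - 1)*(w + 5)*(w + sqrt(2))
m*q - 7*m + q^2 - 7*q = (m + q)*(q - 7)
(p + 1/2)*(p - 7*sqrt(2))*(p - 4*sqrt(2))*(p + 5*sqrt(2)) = p^4 - 6*sqrt(2)*p^3 + p^3/2 - 54*p^2 - 3*sqrt(2)*p^2 - 27*p + 280*sqrt(2)*p + 140*sqrt(2)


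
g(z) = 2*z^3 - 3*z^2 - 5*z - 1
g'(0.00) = -5.00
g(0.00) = -1.00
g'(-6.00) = 247.00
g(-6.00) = -511.00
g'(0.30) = -6.26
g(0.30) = -2.72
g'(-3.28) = 79.23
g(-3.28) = -87.45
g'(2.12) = 9.25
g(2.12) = -6.03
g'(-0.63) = 1.16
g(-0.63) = 0.46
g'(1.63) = 1.16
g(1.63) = -8.46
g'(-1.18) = 10.43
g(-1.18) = -2.56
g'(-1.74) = 23.61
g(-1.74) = -11.92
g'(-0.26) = -3.03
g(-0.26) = 0.06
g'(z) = 6*z^2 - 6*z - 5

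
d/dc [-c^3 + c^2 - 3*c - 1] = -3*c^2 + 2*c - 3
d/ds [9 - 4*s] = -4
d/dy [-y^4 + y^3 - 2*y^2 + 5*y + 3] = -4*y^3 + 3*y^2 - 4*y + 5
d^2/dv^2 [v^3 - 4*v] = 6*v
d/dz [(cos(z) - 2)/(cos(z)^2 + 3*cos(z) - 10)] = sin(z)/(cos(z) + 5)^2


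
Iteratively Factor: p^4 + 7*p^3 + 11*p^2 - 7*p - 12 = (p + 3)*(p^3 + 4*p^2 - p - 4) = (p + 1)*(p + 3)*(p^2 + 3*p - 4) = (p - 1)*(p + 1)*(p + 3)*(p + 4)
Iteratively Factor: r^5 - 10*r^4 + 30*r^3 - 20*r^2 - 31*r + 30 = (r - 3)*(r^4 - 7*r^3 + 9*r^2 + 7*r - 10) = (r - 3)*(r - 1)*(r^3 - 6*r^2 + 3*r + 10) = (r - 3)*(r - 2)*(r - 1)*(r^2 - 4*r - 5) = (r - 3)*(r - 2)*(r - 1)*(r + 1)*(r - 5)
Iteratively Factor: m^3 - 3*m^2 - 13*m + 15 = (m - 5)*(m^2 + 2*m - 3) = (m - 5)*(m - 1)*(m + 3)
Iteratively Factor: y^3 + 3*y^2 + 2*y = (y + 2)*(y^2 + y) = (y + 1)*(y + 2)*(y)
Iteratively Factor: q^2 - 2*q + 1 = (q - 1)*(q - 1)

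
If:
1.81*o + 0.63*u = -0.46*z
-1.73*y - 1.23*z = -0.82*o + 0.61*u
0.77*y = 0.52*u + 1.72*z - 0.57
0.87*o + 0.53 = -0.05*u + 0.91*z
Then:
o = 0.28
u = -1.37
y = 0.07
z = 0.77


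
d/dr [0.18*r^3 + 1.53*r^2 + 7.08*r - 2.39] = 0.54*r^2 + 3.06*r + 7.08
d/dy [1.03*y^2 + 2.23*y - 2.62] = 2.06*y + 2.23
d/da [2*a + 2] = 2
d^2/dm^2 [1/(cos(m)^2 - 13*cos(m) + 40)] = (-4*sin(m)^4 + 11*sin(m)^2 - 2275*cos(m)/4 + 39*cos(3*m)/4 + 251)/((cos(m) - 8)^3*(cos(m) - 5)^3)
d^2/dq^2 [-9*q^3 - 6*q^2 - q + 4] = -54*q - 12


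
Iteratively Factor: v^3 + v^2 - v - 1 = (v - 1)*(v^2 + 2*v + 1) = (v - 1)*(v + 1)*(v + 1)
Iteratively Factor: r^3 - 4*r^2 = (r)*(r^2 - 4*r) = r*(r - 4)*(r)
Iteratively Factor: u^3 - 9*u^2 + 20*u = (u - 4)*(u^2 - 5*u) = u*(u - 4)*(u - 5)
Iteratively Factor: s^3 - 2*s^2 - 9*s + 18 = (s - 3)*(s^2 + s - 6) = (s - 3)*(s + 3)*(s - 2)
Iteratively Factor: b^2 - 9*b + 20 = (b - 5)*(b - 4)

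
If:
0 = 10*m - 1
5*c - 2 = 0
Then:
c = 2/5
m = 1/10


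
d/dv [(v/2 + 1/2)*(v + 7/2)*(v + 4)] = 3*v^2/2 + 17*v/2 + 43/4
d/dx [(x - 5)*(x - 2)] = 2*x - 7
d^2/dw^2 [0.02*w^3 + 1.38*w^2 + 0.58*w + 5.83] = 0.12*w + 2.76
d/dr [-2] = 0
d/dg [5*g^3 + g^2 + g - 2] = 15*g^2 + 2*g + 1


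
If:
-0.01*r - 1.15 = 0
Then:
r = -115.00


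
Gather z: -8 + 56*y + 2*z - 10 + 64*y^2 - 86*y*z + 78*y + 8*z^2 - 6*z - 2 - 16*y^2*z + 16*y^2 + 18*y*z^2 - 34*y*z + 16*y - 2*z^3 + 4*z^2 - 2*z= 80*y^2 + 150*y - 2*z^3 + z^2*(18*y + 12) + z*(-16*y^2 - 120*y - 6) - 20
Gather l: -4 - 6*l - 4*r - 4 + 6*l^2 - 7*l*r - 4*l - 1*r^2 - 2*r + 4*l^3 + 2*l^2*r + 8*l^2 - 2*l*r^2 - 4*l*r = 4*l^3 + l^2*(2*r + 14) + l*(-2*r^2 - 11*r - 10) - r^2 - 6*r - 8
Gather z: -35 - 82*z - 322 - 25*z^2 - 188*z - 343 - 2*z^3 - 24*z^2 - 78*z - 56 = -2*z^3 - 49*z^2 - 348*z - 756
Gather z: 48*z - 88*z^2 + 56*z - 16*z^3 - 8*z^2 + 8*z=-16*z^3 - 96*z^2 + 112*z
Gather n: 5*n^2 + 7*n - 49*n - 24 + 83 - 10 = 5*n^2 - 42*n + 49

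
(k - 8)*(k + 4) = k^2 - 4*k - 32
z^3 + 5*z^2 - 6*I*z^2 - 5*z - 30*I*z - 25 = (z + 5)*(z - 5*I)*(z - I)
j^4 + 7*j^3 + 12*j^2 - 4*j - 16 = (j - 1)*(j + 2)^2*(j + 4)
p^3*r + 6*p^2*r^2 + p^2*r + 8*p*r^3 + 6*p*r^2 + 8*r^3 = (p + 2*r)*(p + 4*r)*(p*r + r)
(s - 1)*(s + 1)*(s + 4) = s^3 + 4*s^2 - s - 4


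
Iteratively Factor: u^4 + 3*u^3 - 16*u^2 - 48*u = (u)*(u^3 + 3*u^2 - 16*u - 48) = u*(u - 4)*(u^2 + 7*u + 12) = u*(u - 4)*(u + 4)*(u + 3)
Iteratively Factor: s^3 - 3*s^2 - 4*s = (s)*(s^2 - 3*s - 4) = s*(s - 4)*(s + 1)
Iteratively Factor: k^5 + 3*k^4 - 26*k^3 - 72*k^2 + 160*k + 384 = (k - 3)*(k^4 + 6*k^3 - 8*k^2 - 96*k - 128) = (k - 4)*(k - 3)*(k^3 + 10*k^2 + 32*k + 32) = (k - 4)*(k - 3)*(k + 2)*(k^2 + 8*k + 16) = (k - 4)*(k - 3)*(k + 2)*(k + 4)*(k + 4)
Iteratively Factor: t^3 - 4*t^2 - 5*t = (t - 5)*(t^2 + t) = (t - 5)*(t + 1)*(t)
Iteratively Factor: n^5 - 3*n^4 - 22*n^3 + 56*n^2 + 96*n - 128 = (n - 4)*(n^4 + n^3 - 18*n^2 - 16*n + 32) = (n - 4)*(n + 4)*(n^3 - 3*n^2 - 6*n + 8) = (n - 4)*(n - 1)*(n + 4)*(n^2 - 2*n - 8) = (n - 4)^2*(n - 1)*(n + 4)*(n + 2)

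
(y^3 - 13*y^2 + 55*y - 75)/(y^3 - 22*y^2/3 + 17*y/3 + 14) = 3*(y^3 - 13*y^2 + 55*y - 75)/(3*y^3 - 22*y^2 + 17*y + 42)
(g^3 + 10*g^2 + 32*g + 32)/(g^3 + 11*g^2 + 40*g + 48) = (g + 2)/(g + 3)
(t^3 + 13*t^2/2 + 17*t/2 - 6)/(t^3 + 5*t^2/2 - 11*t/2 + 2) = (t + 3)/(t - 1)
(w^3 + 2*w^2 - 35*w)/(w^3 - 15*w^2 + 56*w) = (w^2 + 2*w - 35)/(w^2 - 15*w + 56)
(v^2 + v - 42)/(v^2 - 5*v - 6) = (v + 7)/(v + 1)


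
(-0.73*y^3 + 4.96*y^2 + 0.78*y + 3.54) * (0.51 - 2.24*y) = 1.6352*y^4 - 11.4827*y^3 + 0.7824*y^2 - 7.5318*y + 1.8054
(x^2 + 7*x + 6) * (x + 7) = x^3 + 14*x^2 + 55*x + 42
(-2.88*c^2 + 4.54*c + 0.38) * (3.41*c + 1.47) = -9.8208*c^3 + 11.2478*c^2 + 7.9696*c + 0.5586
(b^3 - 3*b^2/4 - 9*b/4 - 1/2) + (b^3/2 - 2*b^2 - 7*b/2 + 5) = 3*b^3/2 - 11*b^2/4 - 23*b/4 + 9/2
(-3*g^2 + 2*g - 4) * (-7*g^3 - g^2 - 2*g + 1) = 21*g^5 - 11*g^4 + 32*g^3 - 3*g^2 + 10*g - 4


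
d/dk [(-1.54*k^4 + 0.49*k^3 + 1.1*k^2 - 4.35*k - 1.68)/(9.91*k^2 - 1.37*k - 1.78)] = (-30.5228*k^5 + 11.1853*k^4 + 9.6222*k^3 + 38.9849*k^2 + 29.3816*k + 5.4414)/(98.2081*k^4 - 27.1534*k^3 - 33.4027*k^2 + 4.8772*k + 3.1684)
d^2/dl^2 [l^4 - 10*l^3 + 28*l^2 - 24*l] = 12*l^2 - 60*l + 56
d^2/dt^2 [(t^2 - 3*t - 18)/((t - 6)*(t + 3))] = 0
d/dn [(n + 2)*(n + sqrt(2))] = 2*n + sqrt(2) + 2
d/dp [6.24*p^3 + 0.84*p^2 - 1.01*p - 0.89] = 18.72*p^2 + 1.68*p - 1.01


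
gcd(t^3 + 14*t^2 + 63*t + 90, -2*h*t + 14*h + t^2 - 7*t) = 1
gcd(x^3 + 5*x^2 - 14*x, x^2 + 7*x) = x^2 + 7*x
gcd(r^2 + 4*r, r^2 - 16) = r + 4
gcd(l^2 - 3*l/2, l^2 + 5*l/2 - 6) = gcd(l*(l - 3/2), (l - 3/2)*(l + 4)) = l - 3/2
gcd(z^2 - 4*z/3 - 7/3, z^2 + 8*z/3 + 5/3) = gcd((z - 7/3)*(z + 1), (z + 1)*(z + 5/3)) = z + 1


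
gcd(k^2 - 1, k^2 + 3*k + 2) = k + 1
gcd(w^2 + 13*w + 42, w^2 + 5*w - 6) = w + 6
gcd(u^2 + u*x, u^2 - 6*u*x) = u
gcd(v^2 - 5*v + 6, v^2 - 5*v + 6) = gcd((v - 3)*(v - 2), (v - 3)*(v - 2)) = v^2 - 5*v + 6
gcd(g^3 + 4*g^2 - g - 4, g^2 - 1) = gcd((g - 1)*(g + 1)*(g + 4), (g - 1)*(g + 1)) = g^2 - 1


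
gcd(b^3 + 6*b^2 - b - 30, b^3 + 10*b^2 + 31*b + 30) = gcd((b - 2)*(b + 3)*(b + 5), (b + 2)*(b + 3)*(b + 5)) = b^2 + 8*b + 15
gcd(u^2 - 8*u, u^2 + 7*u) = u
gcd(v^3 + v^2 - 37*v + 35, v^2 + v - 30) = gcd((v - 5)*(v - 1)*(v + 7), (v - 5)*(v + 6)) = v - 5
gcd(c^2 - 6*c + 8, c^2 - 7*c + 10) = c - 2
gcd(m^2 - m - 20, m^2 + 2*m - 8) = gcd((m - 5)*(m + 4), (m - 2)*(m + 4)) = m + 4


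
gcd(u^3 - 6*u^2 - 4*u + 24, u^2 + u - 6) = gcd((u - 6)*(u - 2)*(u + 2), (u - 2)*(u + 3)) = u - 2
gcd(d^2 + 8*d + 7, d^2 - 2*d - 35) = 1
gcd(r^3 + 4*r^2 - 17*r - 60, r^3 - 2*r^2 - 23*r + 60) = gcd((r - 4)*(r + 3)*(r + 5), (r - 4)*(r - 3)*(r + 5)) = r^2 + r - 20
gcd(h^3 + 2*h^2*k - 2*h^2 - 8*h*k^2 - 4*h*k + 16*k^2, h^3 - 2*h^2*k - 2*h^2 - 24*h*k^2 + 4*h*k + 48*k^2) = h^2 + 4*h*k - 2*h - 8*k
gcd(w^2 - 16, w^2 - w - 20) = w + 4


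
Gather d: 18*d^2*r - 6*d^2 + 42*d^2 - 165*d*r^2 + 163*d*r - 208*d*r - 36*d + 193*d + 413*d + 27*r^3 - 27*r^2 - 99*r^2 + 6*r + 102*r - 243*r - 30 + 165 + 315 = d^2*(18*r + 36) + d*(-165*r^2 - 45*r + 570) + 27*r^3 - 126*r^2 - 135*r + 450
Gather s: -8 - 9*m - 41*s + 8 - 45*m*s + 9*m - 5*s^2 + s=-5*s^2 + s*(-45*m - 40)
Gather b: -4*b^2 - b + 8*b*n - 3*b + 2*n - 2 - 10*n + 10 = -4*b^2 + b*(8*n - 4) - 8*n + 8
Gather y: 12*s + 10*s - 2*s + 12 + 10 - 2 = 20*s + 20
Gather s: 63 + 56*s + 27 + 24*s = 80*s + 90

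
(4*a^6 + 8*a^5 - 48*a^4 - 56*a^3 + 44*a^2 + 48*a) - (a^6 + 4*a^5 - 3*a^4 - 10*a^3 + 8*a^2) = 3*a^6 + 4*a^5 - 45*a^4 - 46*a^3 + 36*a^2 + 48*a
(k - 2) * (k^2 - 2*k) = k^3 - 4*k^2 + 4*k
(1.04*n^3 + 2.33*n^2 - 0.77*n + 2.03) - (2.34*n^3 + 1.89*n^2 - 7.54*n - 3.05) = -1.3*n^3 + 0.44*n^2 + 6.77*n + 5.08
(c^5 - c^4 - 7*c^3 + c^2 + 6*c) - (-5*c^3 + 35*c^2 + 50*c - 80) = c^5 - c^4 - 2*c^3 - 34*c^2 - 44*c + 80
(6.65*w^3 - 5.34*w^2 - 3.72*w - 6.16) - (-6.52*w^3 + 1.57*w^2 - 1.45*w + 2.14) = 13.17*w^3 - 6.91*w^2 - 2.27*w - 8.3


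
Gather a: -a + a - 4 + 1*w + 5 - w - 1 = 0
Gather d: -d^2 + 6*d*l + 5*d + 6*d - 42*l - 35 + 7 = -d^2 + d*(6*l + 11) - 42*l - 28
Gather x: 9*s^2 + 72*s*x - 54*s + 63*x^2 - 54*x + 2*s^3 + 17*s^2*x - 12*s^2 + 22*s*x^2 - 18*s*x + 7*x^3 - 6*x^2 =2*s^3 - 3*s^2 - 54*s + 7*x^3 + x^2*(22*s + 57) + x*(17*s^2 + 54*s - 54)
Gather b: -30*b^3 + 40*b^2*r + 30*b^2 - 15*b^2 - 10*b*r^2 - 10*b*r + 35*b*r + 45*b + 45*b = -30*b^3 + b^2*(40*r + 15) + b*(-10*r^2 + 25*r + 90)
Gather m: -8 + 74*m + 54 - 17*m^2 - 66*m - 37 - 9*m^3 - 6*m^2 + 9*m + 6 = -9*m^3 - 23*m^2 + 17*m + 15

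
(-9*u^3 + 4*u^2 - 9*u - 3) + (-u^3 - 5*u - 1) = -10*u^3 + 4*u^2 - 14*u - 4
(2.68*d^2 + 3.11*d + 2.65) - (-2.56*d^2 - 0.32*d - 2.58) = 5.24*d^2 + 3.43*d + 5.23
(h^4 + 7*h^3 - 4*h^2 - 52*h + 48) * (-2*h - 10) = -2*h^5 - 24*h^4 - 62*h^3 + 144*h^2 + 424*h - 480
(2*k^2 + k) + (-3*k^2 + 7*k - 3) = -k^2 + 8*k - 3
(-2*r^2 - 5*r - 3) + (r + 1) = -2*r^2 - 4*r - 2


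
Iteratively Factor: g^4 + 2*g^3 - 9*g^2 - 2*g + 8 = (g - 2)*(g^3 + 4*g^2 - g - 4) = (g - 2)*(g - 1)*(g^2 + 5*g + 4) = (g - 2)*(g - 1)*(g + 1)*(g + 4)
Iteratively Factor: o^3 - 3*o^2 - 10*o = (o)*(o^2 - 3*o - 10) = o*(o - 5)*(o + 2)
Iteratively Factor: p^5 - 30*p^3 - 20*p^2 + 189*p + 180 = (p + 3)*(p^4 - 3*p^3 - 21*p^2 + 43*p + 60) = (p + 1)*(p + 3)*(p^3 - 4*p^2 - 17*p + 60) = (p - 5)*(p + 1)*(p + 3)*(p^2 + p - 12) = (p - 5)*(p - 3)*(p + 1)*(p + 3)*(p + 4)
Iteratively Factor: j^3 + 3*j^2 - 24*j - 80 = (j + 4)*(j^2 - j - 20) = (j + 4)^2*(j - 5)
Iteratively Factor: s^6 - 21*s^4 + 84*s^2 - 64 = (s + 4)*(s^5 - 4*s^4 - 5*s^3 + 20*s^2 + 4*s - 16) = (s + 2)*(s + 4)*(s^4 - 6*s^3 + 7*s^2 + 6*s - 8) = (s - 1)*(s + 2)*(s + 4)*(s^3 - 5*s^2 + 2*s + 8) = (s - 1)*(s + 1)*(s + 2)*(s + 4)*(s^2 - 6*s + 8) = (s - 2)*(s - 1)*(s + 1)*(s + 2)*(s + 4)*(s - 4)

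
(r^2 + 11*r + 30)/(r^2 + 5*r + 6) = (r^2 + 11*r + 30)/(r^2 + 5*r + 6)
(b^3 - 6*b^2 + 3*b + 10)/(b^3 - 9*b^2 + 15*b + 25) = (b - 2)/(b - 5)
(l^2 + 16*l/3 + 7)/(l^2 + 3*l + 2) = (l^2 + 16*l/3 + 7)/(l^2 + 3*l + 2)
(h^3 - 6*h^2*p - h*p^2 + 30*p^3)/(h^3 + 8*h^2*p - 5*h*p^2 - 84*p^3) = (h^2 - 3*h*p - 10*p^2)/(h^2 + 11*h*p + 28*p^2)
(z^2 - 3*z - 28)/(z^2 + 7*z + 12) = (z - 7)/(z + 3)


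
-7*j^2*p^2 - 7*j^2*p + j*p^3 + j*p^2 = p*(-7*j + p)*(j*p + j)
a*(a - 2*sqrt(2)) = a^2 - 2*sqrt(2)*a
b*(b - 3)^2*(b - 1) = b^4 - 7*b^3 + 15*b^2 - 9*b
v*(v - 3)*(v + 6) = v^3 + 3*v^2 - 18*v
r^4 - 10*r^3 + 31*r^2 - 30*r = r*(r - 5)*(r - 3)*(r - 2)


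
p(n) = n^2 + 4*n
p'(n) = 2*n + 4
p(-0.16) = -0.61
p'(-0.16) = 3.68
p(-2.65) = -3.58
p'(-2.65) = -1.30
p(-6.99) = 20.90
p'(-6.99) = -9.98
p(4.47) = 37.86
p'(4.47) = 12.94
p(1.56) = 8.67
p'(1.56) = 7.12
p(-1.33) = -3.55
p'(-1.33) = 1.34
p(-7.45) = 25.70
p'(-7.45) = -10.90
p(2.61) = 17.25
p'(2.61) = 9.22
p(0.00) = 0.00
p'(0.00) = 4.00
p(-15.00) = 165.00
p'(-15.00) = -26.00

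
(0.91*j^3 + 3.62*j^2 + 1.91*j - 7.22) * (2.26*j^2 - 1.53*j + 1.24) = 2.0566*j^5 + 6.7889*j^4 - 0.0936000000000012*j^3 - 14.7507*j^2 + 13.415*j - 8.9528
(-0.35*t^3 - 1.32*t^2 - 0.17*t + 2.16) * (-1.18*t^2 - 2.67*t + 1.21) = 0.413*t^5 + 2.4921*t^4 + 3.3015*t^3 - 3.6921*t^2 - 5.9729*t + 2.6136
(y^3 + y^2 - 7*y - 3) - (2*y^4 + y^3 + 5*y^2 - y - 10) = -2*y^4 - 4*y^2 - 6*y + 7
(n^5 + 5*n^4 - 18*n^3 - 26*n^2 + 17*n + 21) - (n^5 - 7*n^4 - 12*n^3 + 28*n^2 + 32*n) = 12*n^4 - 6*n^3 - 54*n^2 - 15*n + 21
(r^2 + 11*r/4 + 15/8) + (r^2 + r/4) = 2*r^2 + 3*r + 15/8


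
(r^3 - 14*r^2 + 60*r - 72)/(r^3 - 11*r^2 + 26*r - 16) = (r^2 - 12*r + 36)/(r^2 - 9*r + 8)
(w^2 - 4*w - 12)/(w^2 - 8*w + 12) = (w + 2)/(w - 2)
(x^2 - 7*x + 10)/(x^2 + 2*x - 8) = (x - 5)/(x + 4)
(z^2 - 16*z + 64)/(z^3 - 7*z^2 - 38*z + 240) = (z - 8)/(z^2 + z - 30)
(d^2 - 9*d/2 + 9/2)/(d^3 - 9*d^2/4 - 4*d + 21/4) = 2*(2*d - 3)/(4*d^2 + 3*d - 7)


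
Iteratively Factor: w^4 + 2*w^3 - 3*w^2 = (w - 1)*(w^3 + 3*w^2) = (w - 1)*(w + 3)*(w^2) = w*(w - 1)*(w + 3)*(w)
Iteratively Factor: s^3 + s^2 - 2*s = (s + 2)*(s^2 - s) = (s - 1)*(s + 2)*(s)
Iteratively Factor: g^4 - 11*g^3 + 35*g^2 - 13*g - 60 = (g - 3)*(g^3 - 8*g^2 + 11*g + 20) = (g - 3)*(g + 1)*(g^2 - 9*g + 20) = (g - 4)*(g - 3)*(g + 1)*(g - 5)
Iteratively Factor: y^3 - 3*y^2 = (y)*(y^2 - 3*y) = y*(y - 3)*(y)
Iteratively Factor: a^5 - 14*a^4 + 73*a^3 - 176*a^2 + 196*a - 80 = (a - 2)*(a^4 - 12*a^3 + 49*a^2 - 78*a + 40) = (a - 2)*(a - 1)*(a^3 - 11*a^2 + 38*a - 40) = (a - 2)^2*(a - 1)*(a^2 - 9*a + 20) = (a - 4)*(a - 2)^2*(a - 1)*(a - 5)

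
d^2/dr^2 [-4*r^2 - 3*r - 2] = -8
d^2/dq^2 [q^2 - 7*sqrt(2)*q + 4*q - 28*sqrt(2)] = 2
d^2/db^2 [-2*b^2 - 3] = -4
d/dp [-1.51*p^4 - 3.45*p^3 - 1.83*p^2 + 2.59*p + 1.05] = -6.04*p^3 - 10.35*p^2 - 3.66*p + 2.59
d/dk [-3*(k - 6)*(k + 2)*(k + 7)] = -9*k^2 - 18*k + 120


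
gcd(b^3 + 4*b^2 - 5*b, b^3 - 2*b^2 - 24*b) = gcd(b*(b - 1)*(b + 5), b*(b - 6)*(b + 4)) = b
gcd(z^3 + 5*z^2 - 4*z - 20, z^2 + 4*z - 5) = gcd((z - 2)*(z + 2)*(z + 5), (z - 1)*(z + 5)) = z + 5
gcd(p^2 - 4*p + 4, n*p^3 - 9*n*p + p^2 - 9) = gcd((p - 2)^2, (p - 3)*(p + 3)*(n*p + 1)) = 1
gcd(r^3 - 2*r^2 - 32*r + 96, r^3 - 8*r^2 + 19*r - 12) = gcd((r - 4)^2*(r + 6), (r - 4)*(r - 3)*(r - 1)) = r - 4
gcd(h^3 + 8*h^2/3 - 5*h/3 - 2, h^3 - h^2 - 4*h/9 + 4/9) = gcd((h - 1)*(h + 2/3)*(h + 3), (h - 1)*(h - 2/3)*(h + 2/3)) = h^2 - h/3 - 2/3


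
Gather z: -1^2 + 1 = 0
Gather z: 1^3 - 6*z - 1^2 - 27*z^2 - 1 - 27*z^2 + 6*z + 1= -54*z^2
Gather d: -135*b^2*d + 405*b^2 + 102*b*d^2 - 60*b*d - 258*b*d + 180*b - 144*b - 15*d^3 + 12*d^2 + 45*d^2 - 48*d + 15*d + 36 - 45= 405*b^2 + 36*b - 15*d^3 + d^2*(102*b + 57) + d*(-135*b^2 - 318*b - 33) - 9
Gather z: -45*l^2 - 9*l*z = -45*l^2 - 9*l*z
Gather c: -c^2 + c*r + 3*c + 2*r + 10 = -c^2 + c*(r + 3) + 2*r + 10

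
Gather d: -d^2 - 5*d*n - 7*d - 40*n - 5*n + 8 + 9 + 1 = -d^2 + d*(-5*n - 7) - 45*n + 18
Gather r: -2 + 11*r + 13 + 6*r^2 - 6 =6*r^2 + 11*r + 5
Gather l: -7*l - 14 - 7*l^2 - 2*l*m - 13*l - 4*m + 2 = -7*l^2 + l*(-2*m - 20) - 4*m - 12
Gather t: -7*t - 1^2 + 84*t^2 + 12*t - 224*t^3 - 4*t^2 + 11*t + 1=-224*t^3 + 80*t^2 + 16*t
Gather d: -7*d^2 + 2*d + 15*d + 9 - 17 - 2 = -7*d^2 + 17*d - 10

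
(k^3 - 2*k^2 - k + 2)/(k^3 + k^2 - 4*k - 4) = (k - 1)/(k + 2)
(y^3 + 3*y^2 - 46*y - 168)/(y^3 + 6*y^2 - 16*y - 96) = (y - 7)/(y - 4)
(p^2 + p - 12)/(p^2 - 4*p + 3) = (p + 4)/(p - 1)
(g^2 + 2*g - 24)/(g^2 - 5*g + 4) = (g + 6)/(g - 1)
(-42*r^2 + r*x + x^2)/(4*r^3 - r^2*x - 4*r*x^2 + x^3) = (-42*r^2 + r*x + x^2)/(4*r^3 - r^2*x - 4*r*x^2 + x^3)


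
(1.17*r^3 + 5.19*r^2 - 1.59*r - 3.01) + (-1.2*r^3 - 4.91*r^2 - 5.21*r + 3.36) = -0.03*r^3 + 0.28*r^2 - 6.8*r + 0.35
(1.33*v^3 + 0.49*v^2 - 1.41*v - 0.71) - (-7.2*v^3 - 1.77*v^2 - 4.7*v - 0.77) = 8.53*v^3 + 2.26*v^2 + 3.29*v + 0.0600000000000001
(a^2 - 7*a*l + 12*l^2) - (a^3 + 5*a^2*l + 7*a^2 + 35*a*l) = -a^3 - 5*a^2*l - 6*a^2 - 42*a*l + 12*l^2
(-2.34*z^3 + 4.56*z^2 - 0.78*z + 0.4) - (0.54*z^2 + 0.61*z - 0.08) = -2.34*z^3 + 4.02*z^2 - 1.39*z + 0.48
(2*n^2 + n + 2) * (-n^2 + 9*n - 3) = -2*n^4 + 17*n^3 + n^2 + 15*n - 6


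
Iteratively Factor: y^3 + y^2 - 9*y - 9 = (y - 3)*(y^2 + 4*y + 3) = (y - 3)*(y + 1)*(y + 3)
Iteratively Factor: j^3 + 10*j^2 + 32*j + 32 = (j + 4)*(j^2 + 6*j + 8) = (j + 2)*(j + 4)*(j + 4)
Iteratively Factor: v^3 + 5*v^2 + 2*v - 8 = (v + 2)*(v^2 + 3*v - 4) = (v - 1)*(v + 2)*(v + 4)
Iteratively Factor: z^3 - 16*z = (z)*(z^2 - 16) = z*(z - 4)*(z + 4)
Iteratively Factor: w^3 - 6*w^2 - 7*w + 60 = (w + 3)*(w^2 - 9*w + 20) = (w - 4)*(w + 3)*(w - 5)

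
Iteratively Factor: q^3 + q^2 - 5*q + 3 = (q - 1)*(q^2 + 2*q - 3) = (q - 1)^2*(q + 3)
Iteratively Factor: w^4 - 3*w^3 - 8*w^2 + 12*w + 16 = (w - 4)*(w^3 + w^2 - 4*w - 4) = (w - 4)*(w + 1)*(w^2 - 4) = (w - 4)*(w + 1)*(w + 2)*(w - 2)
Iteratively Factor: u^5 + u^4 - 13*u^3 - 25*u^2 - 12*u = (u)*(u^4 + u^3 - 13*u^2 - 25*u - 12) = u*(u + 1)*(u^3 - 13*u - 12) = u*(u - 4)*(u + 1)*(u^2 + 4*u + 3) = u*(u - 4)*(u + 1)^2*(u + 3)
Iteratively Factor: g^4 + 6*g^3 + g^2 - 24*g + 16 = (g - 1)*(g^3 + 7*g^2 + 8*g - 16) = (g - 1)^2*(g^2 + 8*g + 16) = (g - 1)^2*(g + 4)*(g + 4)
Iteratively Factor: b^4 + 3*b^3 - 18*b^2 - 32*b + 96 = (b + 4)*(b^3 - b^2 - 14*b + 24) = (b + 4)^2*(b^2 - 5*b + 6) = (b - 3)*(b + 4)^2*(b - 2)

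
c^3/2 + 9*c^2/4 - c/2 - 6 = (c/2 + 1)*(c - 3/2)*(c + 4)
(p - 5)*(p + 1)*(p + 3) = p^3 - p^2 - 17*p - 15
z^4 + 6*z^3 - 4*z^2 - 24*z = z*(z - 2)*(z + 2)*(z + 6)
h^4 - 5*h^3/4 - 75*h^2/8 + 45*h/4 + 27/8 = (h - 3)*(h - 3/2)*(h + 1/4)*(h + 3)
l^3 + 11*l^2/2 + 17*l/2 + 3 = (l + 1/2)*(l + 2)*(l + 3)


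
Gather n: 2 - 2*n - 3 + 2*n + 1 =0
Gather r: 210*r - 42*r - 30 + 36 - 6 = 168*r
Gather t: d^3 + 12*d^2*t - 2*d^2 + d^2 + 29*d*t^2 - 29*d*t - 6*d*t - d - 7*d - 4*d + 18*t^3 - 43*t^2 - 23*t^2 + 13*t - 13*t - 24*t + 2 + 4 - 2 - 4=d^3 - d^2 - 12*d + 18*t^3 + t^2*(29*d - 66) + t*(12*d^2 - 35*d - 24)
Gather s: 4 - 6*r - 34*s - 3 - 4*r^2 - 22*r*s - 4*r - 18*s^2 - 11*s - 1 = -4*r^2 - 10*r - 18*s^2 + s*(-22*r - 45)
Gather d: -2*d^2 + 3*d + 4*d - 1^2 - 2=-2*d^2 + 7*d - 3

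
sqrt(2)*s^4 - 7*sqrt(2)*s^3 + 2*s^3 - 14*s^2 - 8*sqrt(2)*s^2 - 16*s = s*(s - 8)*(s + sqrt(2))*(sqrt(2)*s + sqrt(2))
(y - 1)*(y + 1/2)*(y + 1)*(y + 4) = y^4 + 9*y^3/2 + y^2 - 9*y/2 - 2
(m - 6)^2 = m^2 - 12*m + 36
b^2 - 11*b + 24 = (b - 8)*(b - 3)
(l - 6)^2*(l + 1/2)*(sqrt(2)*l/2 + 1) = sqrt(2)*l^4/2 - 23*sqrt(2)*l^3/4 + l^3 - 23*l^2/2 + 15*sqrt(2)*l^2 + 9*sqrt(2)*l + 30*l + 18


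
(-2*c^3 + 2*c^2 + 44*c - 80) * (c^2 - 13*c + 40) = -2*c^5 + 28*c^4 - 62*c^3 - 572*c^2 + 2800*c - 3200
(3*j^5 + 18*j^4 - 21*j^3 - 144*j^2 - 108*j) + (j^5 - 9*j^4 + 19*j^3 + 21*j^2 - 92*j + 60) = 4*j^5 + 9*j^4 - 2*j^3 - 123*j^2 - 200*j + 60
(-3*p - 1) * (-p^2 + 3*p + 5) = 3*p^3 - 8*p^2 - 18*p - 5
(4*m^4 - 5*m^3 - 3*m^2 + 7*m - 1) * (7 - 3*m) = -12*m^5 + 43*m^4 - 26*m^3 - 42*m^2 + 52*m - 7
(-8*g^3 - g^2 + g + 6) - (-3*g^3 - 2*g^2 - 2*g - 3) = -5*g^3 + g^2 + 3*g + 9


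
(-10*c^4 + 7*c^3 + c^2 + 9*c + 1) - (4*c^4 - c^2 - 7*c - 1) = -14*c^4 + 7*c^3 + 2*c^2 + 16*c + 2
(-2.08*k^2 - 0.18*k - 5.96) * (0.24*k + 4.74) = -0.4992*k^3 - 9.9024*k^2 - 2.2836*k - 28.2504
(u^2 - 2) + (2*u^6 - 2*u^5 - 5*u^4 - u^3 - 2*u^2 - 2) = 2*u^6 - 2*u^5 - 5*u^4 - u^3 - u^2 - 4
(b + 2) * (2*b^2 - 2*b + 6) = 2*b^3 + 2*b^2 + 2*b + 12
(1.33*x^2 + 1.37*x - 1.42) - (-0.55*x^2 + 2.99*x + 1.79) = 1.88*x^2 - 1.62*x - 3.21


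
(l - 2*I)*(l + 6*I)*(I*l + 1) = I*l^3 - 3*l^2 + 16*I*l + 12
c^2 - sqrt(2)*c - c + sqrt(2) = (c - 1)*(c - sqrt(2))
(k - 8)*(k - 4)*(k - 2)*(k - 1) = k^4 - 15*k^3 + 70*k^2 - 120*k + 64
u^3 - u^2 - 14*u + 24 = (u - 3)*(u - 2)*(u + 4)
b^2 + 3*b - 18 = (b - 3)*(b + 6)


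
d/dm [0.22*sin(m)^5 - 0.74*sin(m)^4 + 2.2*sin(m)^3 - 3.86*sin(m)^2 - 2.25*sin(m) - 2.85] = (1.1*sin(m)^4 - 2.96*sin(m)^3 + 6.6*sin(m)^2 - 7.72*sin(m) - 2.25)*cos(m)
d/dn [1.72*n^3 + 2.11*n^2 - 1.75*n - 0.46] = 5.16*n^2 + 4.22*n - 1.75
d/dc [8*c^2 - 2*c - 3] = 16*c - 2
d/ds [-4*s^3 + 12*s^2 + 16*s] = -12*s^2 + 24*s + 16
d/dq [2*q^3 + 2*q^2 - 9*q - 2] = 6*q^2 + 4*q - 9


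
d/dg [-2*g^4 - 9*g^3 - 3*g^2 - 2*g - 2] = -8*g^3 - 27*g^2 - 6*g - 2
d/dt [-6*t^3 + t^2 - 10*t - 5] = -18*t^2 + 2*t - 10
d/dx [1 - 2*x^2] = -4*x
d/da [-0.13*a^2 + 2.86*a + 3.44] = 2.86 - 0.26*a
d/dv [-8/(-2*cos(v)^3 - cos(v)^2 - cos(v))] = 8*(6*sin(v) + sin(v)/cos(v)^2 + 2*tan(v))/(-2*sin(v)^2 + cos(v) + 3)^2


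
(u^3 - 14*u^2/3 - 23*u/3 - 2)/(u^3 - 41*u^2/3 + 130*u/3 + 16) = (u + 1)/(u - 8)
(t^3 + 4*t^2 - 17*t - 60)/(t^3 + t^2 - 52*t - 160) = (t^2 - t - 12)/(t^2 - 4*t - 32)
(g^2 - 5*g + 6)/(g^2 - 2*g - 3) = (g - 2)/(g + 1)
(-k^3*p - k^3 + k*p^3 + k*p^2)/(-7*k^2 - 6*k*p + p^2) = k*(-k*p - k + p^2 + p)/(-7*k + p)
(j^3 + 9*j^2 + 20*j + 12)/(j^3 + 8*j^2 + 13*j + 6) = (j + 2)/(j + 1)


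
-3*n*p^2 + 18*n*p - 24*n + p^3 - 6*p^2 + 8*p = (-3*n + p)*(p - 4)*(p - 2)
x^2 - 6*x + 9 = (x - 3)^2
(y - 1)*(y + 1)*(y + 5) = y^3 + 5*y^2 - y - 5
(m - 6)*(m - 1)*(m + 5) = m^3 - 2*m^2 - 29*m + 30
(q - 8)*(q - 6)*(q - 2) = q^3 - 16*q^2 + 76*q - 96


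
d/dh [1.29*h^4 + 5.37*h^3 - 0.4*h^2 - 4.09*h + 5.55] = 5.16*h^3 + 16.11*h^2 - 0.8*h - 4.09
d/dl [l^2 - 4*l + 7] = 2*l - 4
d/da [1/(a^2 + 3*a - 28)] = (-2*a - 3)/(a^2 + 3*a - 28)^2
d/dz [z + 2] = 1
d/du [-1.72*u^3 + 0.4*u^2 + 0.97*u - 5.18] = -5.16*u^2 + 0.8*u + 0.97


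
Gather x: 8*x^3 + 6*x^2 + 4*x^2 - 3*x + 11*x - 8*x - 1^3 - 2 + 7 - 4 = 8*x^3 + 10*x^2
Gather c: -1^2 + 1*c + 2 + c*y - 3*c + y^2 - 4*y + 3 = c*(y - 2) + y^2 - 4*y + 4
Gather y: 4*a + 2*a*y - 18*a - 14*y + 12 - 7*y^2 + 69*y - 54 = -14*a - 7*y^2 + y*(2*a + 55) - 42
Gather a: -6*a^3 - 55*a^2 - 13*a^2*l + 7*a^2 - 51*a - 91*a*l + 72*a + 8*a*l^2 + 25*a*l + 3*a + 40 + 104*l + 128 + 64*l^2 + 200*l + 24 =-6*a^3 + a^2*(-13*l - 48) + a*(8*l^2 - 66*l + 24) + 64*l^2 + 304*l + 192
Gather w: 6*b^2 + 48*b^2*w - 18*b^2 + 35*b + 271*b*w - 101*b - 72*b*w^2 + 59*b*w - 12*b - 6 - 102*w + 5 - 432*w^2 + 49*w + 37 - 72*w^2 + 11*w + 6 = -12*b^2 - 78*b + w^2*(-72*b - 504) + w*(48*b^2 + 330*b - 42) + 42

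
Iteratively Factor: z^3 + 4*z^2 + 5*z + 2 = (z + 1)*(z^2 + 3*z + 2) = (z + 1)*(z + 2)*(z + 1)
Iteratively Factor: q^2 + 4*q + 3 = (q + 3)*(q + 1)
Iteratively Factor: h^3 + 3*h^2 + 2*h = (h + 1)*(h^2 + 2*h) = h*(h + 1)*(h + 2)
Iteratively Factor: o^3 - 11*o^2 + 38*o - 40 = (o - 4)*(o^2 - 7*o + 10) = (o - 4)*(o - 2)*(o - 5)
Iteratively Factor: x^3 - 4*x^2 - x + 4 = (x + 1)*(x^2 - 5*x + 4) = (x - 1)*(x + 1)*(x - 4)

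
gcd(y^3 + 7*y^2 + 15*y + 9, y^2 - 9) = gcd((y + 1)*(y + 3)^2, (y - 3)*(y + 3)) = y + 3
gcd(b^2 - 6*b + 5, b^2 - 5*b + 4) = b - 1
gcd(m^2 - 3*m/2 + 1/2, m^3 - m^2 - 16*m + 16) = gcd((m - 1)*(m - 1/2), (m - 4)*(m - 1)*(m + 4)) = m - 1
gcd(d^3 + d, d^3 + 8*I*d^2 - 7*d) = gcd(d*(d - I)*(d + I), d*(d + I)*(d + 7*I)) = d^2 + I*d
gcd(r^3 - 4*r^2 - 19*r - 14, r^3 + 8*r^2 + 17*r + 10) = r^2 + 3*r + 2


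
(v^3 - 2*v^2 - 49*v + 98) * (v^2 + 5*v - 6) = v^5 + 3*v^4 - 65*v^3 - 135*v^2 + 784*v - 588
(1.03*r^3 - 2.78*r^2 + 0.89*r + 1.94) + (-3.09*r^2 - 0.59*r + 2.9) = 1.03*r^3 - 5.87*r^2 + 0.3*r + 4.84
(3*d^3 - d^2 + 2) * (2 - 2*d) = -6*d^4 + 8*d^3 - 2*d^2 - 4*d + 4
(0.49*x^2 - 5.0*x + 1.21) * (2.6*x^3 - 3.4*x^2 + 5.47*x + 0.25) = 1.274*x^5 - 14.666*x^4 + 22.8263*x^3 - 31.3415*x^2 + 5.3687*x + 0.3025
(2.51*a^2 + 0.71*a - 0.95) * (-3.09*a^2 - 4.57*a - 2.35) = -7.7559*a^4 - 13.6646*a^3 - 6.2077*a^2 + 2.673*a + 2.2325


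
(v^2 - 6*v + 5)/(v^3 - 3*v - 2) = (-v^2 + 6*v - 5)/(-v^3 + 3*v + 2)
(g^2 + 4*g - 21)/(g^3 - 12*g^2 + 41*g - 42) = (g + 7)/(g^2 - 9*g + 14)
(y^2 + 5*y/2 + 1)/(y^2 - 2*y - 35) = (y^2 + 5*y/2 + 1)/(y^2 - 2*y - 35)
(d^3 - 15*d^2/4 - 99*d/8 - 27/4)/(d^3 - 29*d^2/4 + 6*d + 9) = (d + 3/2)/(d - 2)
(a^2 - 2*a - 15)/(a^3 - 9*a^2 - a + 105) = 1/(a - 7)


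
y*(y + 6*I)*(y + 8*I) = y^3 + 14*I*y^2 - 48*y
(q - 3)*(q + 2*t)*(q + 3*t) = q^3 + 5*q^2*t - 3*q^2 + 6*q*t^2 - 15*q*t - 18*t^2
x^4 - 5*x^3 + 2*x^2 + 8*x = x*(x - 4)*(x - 2)*(x + 1)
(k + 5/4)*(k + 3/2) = k^2 + 11*k/4 + 15/8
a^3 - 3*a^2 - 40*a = a*(a - 8)*(a + 5)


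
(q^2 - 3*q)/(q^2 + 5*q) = (q - 3)/(q + 5)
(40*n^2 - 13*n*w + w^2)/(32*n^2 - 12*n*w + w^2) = (-5*n + w)/(-4*n + w)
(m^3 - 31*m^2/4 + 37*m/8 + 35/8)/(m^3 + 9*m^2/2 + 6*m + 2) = (4*m^2 - 33*m + 35)/(4*(m^2 + 4*m + 4))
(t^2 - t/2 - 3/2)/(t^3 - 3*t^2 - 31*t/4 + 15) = 2*(t + 1)/(2*t^2 - 3*t - 20)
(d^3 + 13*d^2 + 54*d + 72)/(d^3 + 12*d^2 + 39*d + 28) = (d^2 + 9*d + 18)/(d^2 + 8*d + 7)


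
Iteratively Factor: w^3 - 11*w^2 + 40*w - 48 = (w - 4)*(w^2 - 7*w + 12) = (w - 4)*(w - 3)*(w - 4)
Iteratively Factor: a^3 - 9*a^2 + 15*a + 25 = (a - 5)*(a^2 - 4*a - 5) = (a - 5)^2*(a + 1)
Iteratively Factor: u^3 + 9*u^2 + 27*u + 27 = (u + 3)*(u^2 + 6*u + 9) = (u + 3)^2*(u + 3)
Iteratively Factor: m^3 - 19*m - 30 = (m - 5)*(m^2 + 5*m + 6) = (m - 5)*(m + 3)*(m + 2)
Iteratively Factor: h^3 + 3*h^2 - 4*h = (h)*(h^2 + 3*h - 4) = h*(h + 4)*(h - 1)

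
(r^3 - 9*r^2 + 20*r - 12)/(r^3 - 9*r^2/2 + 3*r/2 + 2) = 2*(r^2 - 8*r + 12)/(2*r^2 - 7*r - 4)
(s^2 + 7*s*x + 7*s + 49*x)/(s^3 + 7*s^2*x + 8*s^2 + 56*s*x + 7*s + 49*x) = 1/(s + 1)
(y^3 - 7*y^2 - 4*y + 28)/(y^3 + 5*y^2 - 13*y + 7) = (y^3 - 7*y^2 - 4*y + 28)/(y^3 + 5*y^2 - 13*y + 7)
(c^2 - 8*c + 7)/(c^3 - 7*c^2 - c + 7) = 1/(c + 1)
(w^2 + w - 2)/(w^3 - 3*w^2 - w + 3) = (w + 2)/(w^2 - 2*w - 3)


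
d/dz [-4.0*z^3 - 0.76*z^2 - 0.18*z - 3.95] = -12.0*z^2 - 1.52*z - 0.18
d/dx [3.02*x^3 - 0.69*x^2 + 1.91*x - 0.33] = 9.06*x^2 - 1.38*x + 1.91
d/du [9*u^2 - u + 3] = 18*u - 1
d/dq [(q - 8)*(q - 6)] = 2*q - 14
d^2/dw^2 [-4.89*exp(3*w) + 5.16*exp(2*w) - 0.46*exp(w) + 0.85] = (-44.01*exp(2*w) + 20.64*exp(w) - 0.46)*exp(w)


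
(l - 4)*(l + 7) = l^2 + 3*l - 28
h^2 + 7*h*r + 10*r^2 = (h + 2*r)*(h + 5*r)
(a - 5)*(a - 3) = a^2 - 8*a + 15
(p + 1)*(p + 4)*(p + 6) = p^3 + 11*p^2 + 34*p + 24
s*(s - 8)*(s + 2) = s^3 - 6*s^2 - 16*s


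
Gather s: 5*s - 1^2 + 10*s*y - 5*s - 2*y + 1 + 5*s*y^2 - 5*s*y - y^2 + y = s*(5*y^2 + 5*y) - y^2 - y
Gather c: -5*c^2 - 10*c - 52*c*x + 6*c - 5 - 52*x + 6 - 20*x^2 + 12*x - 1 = -5*c^2 + c*(-52*x - 4) - 20*x^2 - 40*x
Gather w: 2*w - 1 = 2*w - 1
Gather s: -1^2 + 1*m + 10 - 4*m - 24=-3*m - 15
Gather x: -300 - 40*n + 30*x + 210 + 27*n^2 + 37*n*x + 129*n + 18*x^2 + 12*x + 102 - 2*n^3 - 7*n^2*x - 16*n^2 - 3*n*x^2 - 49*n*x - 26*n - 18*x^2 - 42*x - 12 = -2*n^3 + 11*n^2 - 3*n*x^2 + 63*n + x*(-7*n^2 - 12*n)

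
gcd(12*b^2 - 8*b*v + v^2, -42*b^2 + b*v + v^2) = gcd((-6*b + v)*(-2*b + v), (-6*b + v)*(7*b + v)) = -6*b + v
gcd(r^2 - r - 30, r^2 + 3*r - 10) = r + 5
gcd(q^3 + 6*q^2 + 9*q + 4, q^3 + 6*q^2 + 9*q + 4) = q^3 + 6*q^2 + 9*q + 4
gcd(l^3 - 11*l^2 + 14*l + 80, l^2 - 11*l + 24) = l - 8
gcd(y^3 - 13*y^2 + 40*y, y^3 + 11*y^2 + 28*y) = y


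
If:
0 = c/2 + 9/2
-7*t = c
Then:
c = -9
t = 9/7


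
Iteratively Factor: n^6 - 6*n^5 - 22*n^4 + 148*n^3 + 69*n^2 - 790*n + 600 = (n - 5)*(n^5 - n^4 - 27*n^3 + 13*n^2 + 134*n - 120) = (n - 5)*(n + 3)*(n^4 - 4*n^3 - 15*n^2 + 58*n - 40) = (n - 5)^2*(n + 3)*(n^3 + n^2 - 10*n + 8) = (n - 5)^2*(n - 2)*(n + 3)*(n^2 + 3*n - 4) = (n - 5)^2*(n - 2)*(n - 1)*(n + 3)*(n + 4)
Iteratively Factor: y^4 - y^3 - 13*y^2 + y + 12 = (y - 4)*(y^3 + 3*y^2 - y - 3) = (y - 4)*(y + 3)*(y^2 - 1) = (y - 4)*(y - 1)*(y + 3)*(y + 1)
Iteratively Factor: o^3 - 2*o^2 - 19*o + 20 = (o - 1)*(o^2 - o - 20) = (o - 1)*(o + 4)*(o - 5)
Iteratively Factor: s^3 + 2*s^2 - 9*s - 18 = (s - 3)*(s^2 + 5*s + 6) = (s - 3)*(s + 3)*(s + 2)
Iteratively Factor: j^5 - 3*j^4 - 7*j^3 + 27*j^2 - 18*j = (j)*(j^4 - 3*j^3 - 7*j^2 + 27*j - 18) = j*(j - 3)*(j^3 - 7*j + 6) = j*(j - 3)*(j - 1)*(j^2 + j - 6) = j*(j - 3)*(j - 2)*(j - 1)*(j + 3)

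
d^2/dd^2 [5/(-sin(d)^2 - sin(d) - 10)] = 5*(4*sin(d)^4 + 3*sin(d)^3 - 45*sin(d)^2 - 16*sin(d) + 18)/(sin(d)^2 + sin(d) + 10)^3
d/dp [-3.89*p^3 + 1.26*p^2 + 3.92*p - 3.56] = -11.67*p^2 + 2.52*p + 3.92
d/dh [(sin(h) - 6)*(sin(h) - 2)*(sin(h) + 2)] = (3*sin(h)^2 - 12*sin(h) - 4)*cos(h)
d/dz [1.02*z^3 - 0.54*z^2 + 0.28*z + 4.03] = 3.06*z^2 - 1.08*z + 0.28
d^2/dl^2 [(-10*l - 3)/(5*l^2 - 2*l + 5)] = 2*(-4*(5*l - 1)^2*(10*l + 3) + 5*(30*l - 1)*(5*l^2 - 2*l + 5))/(5*l^2 - 2*l + 5)^3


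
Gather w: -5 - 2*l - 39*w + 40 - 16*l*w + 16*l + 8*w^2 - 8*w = 14*l + 8*w^2 + w*(-16*l - 47) + 35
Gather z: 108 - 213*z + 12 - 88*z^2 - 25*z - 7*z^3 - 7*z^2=-7*z^3 - 95*z^2 - 238*z + 120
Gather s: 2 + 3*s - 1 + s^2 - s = s^2 + 2*s + 1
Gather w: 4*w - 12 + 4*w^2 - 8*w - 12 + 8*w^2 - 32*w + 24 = 12*w^2 - 36*w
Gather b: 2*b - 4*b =-2*b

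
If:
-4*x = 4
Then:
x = -1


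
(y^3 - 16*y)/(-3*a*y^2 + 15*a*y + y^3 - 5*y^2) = (16 - y^2)/(3*a*y - 15*a - y^2 + 5*y)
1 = 1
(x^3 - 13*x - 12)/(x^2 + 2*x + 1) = (x^2 - x - 12)/(x + 1)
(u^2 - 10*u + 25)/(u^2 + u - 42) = (u^2 - 10*u + 25)/(u^2 + u - 42)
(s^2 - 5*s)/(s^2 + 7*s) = (s - 5)/(s + 7)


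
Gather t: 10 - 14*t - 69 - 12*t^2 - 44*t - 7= -12*t^2 - 58*t - 66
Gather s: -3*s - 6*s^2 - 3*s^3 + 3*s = -3*s^3 - 6*s^2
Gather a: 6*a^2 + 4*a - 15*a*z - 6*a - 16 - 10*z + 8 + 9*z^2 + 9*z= 6*a^2 + a*(-15*z - 2) + 9*z^2 - z - 8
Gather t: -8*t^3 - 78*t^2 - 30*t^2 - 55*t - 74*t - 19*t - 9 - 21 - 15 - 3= -8*t^3 - 108*t^2 - 148*t - 48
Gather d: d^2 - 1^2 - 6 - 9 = d^2 - 16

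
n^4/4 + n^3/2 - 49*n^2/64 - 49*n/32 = n*(n/4 + 1/2)*(n - 7/4)*(n + 7/4)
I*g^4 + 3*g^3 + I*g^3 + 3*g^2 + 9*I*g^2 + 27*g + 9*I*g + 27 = (g - 3*I)^2*(g + 3*I)*(I*g + I)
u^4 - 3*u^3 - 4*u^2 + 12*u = u*(u - 3)*(u - 2)*(u + 2)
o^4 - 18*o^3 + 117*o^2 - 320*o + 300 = (o - 6)*(o - 5)^2*(o - 2)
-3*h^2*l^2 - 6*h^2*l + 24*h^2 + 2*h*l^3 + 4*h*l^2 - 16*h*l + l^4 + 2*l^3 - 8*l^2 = (-h + l)*(3*h + l)*(l - 2)*(l + 4)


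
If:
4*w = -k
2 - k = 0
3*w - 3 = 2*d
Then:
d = -9/4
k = 2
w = -1/2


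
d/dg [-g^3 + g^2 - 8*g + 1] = -3*g^2 + 2*g - 8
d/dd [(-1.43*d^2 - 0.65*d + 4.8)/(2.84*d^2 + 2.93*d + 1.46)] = (-2.3439*d^2 - 31.4396*d - 15.013)/(8.0656*d^4 + 16.6424*d^3 + 16.8777*d^2 + 8.5556*d + 2.1316)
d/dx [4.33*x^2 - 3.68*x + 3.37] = 8.66*x - 3.68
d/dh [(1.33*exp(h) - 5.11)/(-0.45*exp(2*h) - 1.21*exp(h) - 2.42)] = (0.5985*exp(2*h) - 4.599*exp(h) - 9.4017)*exp(h)/(0.2025*exp(4*h) + 1.089*exp(3*h) + 3.6421*exp(2*h) + 5.8564*exp(h) + 5.8564)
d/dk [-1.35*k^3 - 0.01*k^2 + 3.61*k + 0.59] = -4.05*k^2 - 0.02*k + 3.61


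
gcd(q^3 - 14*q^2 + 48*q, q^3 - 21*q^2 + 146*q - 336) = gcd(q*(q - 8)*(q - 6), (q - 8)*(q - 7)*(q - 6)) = q^2 - 14*q + 48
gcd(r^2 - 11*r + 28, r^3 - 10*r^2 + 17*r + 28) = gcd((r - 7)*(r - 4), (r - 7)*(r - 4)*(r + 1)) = r^2 - 11*r + 28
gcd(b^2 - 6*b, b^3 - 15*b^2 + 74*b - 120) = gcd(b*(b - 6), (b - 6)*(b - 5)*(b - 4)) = b - 6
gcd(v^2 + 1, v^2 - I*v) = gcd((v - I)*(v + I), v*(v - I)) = v - I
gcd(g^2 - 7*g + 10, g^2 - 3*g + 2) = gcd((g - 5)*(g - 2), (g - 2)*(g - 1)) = g - 2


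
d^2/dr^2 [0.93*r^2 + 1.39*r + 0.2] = 1.86000000000000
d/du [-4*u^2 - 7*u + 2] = -8*u - 7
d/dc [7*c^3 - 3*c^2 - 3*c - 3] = 21*c^2 - 6*c - 3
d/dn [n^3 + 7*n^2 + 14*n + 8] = 3*n^2 + 14*n + 14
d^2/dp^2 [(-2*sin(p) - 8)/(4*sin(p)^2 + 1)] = 2*(144*sin(p)^5 + 256*sin(p)^4 - 448*sin(p)^2 - 97*sin(p) + 54*sin(3*p) - 8*sin(5*p) + 32)/(4*sin(p)^2 + 1)^3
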